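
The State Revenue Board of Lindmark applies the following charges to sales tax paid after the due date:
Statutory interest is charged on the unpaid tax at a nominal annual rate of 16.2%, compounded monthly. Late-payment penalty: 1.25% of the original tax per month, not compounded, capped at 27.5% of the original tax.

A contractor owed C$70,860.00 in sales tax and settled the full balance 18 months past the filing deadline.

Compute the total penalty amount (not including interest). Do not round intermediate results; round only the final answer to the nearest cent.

Penalty: 18 × 1.25% × C$70,860.00 = C$15,943.50 (below the 27.5% cap of C$19,486.50)

C$15,943.50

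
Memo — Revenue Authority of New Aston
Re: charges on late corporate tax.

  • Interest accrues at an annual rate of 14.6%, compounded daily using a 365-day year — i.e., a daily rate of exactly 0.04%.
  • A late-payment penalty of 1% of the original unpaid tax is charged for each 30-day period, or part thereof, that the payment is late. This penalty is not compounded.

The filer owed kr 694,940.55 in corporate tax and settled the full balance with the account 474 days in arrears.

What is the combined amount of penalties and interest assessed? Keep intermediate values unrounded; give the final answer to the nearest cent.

kr 256,238.60

Penalty periods: ⌈474/30⌉ = 16; penalty = 16 × 1% × kr 694,940.55 = kr 111,190.49…
Interest: kr 694,940.55 × ((1 + 0.0004)^474 − 1) = kr 694,940.55 × 0.20872017… = kr 145,048.1106…
Penalties + interest = kr 111,190.4880 + kr 145,048.1106… = kr 256,238.60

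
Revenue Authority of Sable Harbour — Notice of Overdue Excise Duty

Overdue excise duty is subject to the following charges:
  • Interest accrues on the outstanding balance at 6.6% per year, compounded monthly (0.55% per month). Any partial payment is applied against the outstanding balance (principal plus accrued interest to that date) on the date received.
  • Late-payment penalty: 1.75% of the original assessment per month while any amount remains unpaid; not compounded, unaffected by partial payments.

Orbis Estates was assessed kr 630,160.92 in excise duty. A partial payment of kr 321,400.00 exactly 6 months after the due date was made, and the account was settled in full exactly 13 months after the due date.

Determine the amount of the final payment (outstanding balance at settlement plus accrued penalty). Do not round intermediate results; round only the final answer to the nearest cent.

Balance at month 6: kr 630,160.9200 × (1 + 0.0055)^6 = kr 651,244.2714…
After kr 321,400.00 payment: kr 651,244.2714… − kr 321,400.00 = kr 329,844.2714…
Balance at month 13: kr 329,844.2714… × (1 + 0.0055)^7 = kr 342,754.7408…
Penalty: 13 × 1.75% × kr 630,160.92 = kr 143,361.61…
Final settlement = outstanding balance + penalty = kr 342,754.7408… + kr 143,361.61… = kr 486,116.35

kr 486,116.35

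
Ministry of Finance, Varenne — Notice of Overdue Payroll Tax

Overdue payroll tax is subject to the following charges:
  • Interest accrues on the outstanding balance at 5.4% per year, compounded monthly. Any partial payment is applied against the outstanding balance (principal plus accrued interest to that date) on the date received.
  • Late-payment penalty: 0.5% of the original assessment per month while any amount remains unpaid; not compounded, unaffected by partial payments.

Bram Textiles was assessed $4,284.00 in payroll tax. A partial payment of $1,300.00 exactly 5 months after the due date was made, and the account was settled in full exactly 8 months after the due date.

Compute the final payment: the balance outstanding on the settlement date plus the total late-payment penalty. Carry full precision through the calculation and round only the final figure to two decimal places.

Monthly rate = 5.4% ÷ 12 = 0.45%
Balance at month 5: $4,284.0000 × (1 + 0.0045)^5 = $4,381.2614…
After $1,300.00 payment: $4,381.2614… − $1,300.00 = $3,081.2614…
Balance at month 8: $3,081.2614… × (1 + 0.0045)^3 = $3,123.0459…
Penalty: 8 × 0.5% × $4,284.00 = $171.36
Final settlement = outstanding balance + penalty = $3,123.0459… + $171.36 = $3,294.41

$3,294.41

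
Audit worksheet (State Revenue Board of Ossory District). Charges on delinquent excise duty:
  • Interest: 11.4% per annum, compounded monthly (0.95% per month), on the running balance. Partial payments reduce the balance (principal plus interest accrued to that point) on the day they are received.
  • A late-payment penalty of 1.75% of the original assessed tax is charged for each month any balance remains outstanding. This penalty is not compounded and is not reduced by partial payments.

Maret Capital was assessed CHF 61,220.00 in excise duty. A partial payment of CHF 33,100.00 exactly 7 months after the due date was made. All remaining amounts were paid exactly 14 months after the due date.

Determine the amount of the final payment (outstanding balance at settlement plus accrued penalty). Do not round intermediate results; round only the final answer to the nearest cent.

Balance at month 7: CHF 61,220.0000 × (1 + 0.0095)^7 = CHF 65,409.0119…
After CHF 33,100.00 payment: CHF 65,409.0119… − CHF 33,100.00 = CHF 32,309.0119…
Balance at month 14: CHF 32,309.0119… × (1 + 0.0095)^7 = CHF 34,519.7736…
Penalty: 14 × 1.75% × CHF 61,220.00 = CHF 14,998.90
Final settlement = outstanding balance + penalty = CHF 34,519.7736… + CHF 14,998.90 = CHF 49,518.67

CHF 49,518.67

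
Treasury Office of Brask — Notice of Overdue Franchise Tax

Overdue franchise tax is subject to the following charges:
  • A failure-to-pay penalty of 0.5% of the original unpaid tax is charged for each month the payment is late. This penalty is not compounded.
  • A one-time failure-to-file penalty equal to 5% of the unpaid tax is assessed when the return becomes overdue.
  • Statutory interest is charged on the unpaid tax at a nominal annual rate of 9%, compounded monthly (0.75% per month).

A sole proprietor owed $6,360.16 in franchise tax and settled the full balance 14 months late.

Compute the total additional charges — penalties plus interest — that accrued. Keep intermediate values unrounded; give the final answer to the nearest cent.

$1,464.59

Failure-to-file penalty: 5% × $6,360.16 = $318.01…
Failure-to-pay penalty: 14 × 0.5% × $6,360.16 = $445.21…
Interest: $6,360.16 × ((1 + 0.0075)^14 − 1) = $6,360.16 × 0.1102755… = $701.3700…
Penalties + interest = $763.2192 + $701.3700… = $1,464.59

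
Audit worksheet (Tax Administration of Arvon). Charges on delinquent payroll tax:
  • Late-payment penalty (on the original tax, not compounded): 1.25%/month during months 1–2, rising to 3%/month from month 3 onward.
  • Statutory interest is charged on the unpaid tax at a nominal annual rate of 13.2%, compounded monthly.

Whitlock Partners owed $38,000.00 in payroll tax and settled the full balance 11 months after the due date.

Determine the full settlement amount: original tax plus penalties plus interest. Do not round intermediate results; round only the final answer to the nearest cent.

$54,069.42

Penalty, months 1–2: 2 × 1.25% × $38,000.00 = $950.00
Penalty, months 3–11: 9 × 3% × $38,000.00 = $10,260.00
Interest (13.2%/yr ÷ 12 = 1.1%/month): $38,000.00 × ((1 + 0.011)^11 − 1) = $4,859.4218…
Total = $38,000.00 + $11,210.0000 + $4,859.4218… = $54,069.42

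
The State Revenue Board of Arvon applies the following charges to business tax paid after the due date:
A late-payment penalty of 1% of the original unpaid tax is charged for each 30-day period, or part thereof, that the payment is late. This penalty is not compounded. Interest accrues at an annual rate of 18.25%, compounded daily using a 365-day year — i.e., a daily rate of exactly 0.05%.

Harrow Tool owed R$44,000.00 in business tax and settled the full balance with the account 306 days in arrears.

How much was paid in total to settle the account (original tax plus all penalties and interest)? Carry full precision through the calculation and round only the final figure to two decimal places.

R$56,112.34

Penalty periods: ⌈306/30⌉ = 11; penalty = 11 × 1% × R$44,000.00 = R$4,840.00
Interest: R$44,000.00 × ((1 + 0.0005)^306 − 1) = R$44,000.00 × 0.16528042… = R$7,272.3385…
Total = R$44,000.00 + R$4,840.0000 + R$7,272.3385… = R$56,112.34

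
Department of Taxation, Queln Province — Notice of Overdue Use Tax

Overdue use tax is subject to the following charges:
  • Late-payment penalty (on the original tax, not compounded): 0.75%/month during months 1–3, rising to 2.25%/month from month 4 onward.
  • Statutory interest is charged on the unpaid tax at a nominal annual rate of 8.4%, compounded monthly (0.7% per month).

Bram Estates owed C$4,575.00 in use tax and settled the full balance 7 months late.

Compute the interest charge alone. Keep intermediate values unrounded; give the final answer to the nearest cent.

C$228.94

Interest: C$4,575.00 × ((1 + 0.007)^7 − 1) = C$4,575.00 × 0.0500411… = C$228.9380…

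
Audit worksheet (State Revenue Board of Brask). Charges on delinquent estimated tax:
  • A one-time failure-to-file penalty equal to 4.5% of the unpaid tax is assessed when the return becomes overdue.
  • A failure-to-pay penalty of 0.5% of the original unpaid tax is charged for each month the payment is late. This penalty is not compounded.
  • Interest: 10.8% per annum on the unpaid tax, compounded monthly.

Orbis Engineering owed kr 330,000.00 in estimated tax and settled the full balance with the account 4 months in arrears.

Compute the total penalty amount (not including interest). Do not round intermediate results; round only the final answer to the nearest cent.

Failure-to-file penalty: 4.5% × kr 330,000.00 = kr 14,850.00
Failure-to-pay penalty = 0.5% × kr 330,000.00 × 4 mo = kr 6,600.00
Total penalty = kr 14,850.00 + kr 6,600.00 = kr 21,450.00

kr 21,450.00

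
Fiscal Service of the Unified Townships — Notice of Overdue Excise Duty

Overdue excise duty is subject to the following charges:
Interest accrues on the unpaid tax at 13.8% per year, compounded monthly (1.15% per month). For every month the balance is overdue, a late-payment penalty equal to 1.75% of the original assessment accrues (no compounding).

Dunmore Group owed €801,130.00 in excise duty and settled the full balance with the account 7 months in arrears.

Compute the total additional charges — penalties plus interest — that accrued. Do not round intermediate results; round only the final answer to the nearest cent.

Late-payment penalty = 1.75% × €801,130.00 × 7 mo = €98,138.43…
Interest: €801,130.00 × ((1 + 0.0115)^7 − 1) = €801,130.00 × 0.0833311… = €66,759.0418…
Penalties + interest = €98,138.4250 + €66,759.0418… = €164,897.47

€164,897.47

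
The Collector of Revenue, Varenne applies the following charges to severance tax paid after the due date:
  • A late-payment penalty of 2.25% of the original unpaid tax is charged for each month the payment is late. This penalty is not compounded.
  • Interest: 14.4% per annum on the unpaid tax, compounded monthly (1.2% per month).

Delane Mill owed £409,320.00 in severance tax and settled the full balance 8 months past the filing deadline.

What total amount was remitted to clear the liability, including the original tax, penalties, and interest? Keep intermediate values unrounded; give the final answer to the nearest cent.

Late-payment penalty = 2.25% × £409,320.00 × 8 mo = £73,677.60
Interest: £409,320.00 × ((1 + 0.012)^8 − 1) = £409,320.00 × 0.1001302… = £40,985.3072…
Total = £409,320.00 + £73,677.6000 + £40,985.3072… = £523,982.91

£523,982.91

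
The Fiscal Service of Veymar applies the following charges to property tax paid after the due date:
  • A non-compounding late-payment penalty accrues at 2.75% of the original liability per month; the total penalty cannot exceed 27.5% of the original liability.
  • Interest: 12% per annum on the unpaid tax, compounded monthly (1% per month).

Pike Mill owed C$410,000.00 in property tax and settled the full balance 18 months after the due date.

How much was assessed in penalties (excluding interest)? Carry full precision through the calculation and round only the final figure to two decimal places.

Penalty (uncapped): 18 × 2.75% × C$410,000.00 = C$202,950.00; cap = 27.5% × C$410,000.00 = C$112,750.00 → penalty = C$112,750.00

C$112,750.00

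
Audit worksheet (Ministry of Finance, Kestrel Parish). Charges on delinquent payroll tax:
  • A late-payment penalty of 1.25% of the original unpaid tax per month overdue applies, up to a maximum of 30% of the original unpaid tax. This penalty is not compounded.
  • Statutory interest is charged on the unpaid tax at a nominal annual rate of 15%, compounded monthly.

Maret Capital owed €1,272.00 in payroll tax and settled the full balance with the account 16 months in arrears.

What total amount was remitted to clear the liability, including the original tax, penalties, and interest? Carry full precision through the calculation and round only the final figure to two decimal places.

€1,806.10

Penalty: 16 × 1.25% × €1,272.00 = €254.40 (below the 30% cap of €381.60)
Interest (15%/yr ÷ 12 = 1.25%/month): €1,272.00 × ((1 + 0.0125)^16 − 1) = €279.6995…
Total = €1,272.00 + €254.4000 + €279.6995… = €1,806.10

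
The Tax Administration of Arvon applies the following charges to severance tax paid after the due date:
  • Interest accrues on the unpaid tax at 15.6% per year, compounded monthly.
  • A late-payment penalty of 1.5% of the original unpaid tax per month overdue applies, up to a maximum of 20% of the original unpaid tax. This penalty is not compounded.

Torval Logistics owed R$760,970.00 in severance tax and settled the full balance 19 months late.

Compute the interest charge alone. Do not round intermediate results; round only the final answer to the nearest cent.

Interest (15.6%/yr ÷ 12 = 1.3%/month): R$760,970.00 × ((1 + 0.013)^19 − 1) = R$211,658.5145…

R$211,658.51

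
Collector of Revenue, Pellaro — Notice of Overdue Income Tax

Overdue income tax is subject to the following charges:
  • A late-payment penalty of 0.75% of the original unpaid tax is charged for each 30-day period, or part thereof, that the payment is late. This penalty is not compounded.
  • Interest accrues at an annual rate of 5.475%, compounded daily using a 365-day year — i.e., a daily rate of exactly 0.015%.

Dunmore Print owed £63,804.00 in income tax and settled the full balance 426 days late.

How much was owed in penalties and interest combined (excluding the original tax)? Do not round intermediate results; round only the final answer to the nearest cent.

Penalty periods: ⌈426/30⌉ = 15; penalty = 15 × 0.75% × £63,804.00 = £7,177.95
Interest: £63,804.00 × ((1 + 0.00015)^426 − 1) = £63,804.00 × 0.06598069… = £4,209.8317…
Penalties + interest = £7,177.9500 + £4,209.8317… = £11,387.78

£11,387.78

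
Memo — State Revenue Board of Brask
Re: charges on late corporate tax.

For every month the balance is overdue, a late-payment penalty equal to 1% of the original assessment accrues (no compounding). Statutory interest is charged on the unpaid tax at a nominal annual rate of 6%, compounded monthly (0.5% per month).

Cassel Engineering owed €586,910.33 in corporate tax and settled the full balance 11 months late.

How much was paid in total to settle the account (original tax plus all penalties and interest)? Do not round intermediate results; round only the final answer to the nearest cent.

€684,569.76

Late-payment penalty = 1% × €586,910.33 × 11 mo = €64,560.14…
Interest: €586,910.33 × ((1 + 0.005)^11 − 1) = €586,910.33 × 0.0563958… = €33,099.2968…
Total = €586,910.33 + €64,560.1363 + €33,099.2968… = €684,569.76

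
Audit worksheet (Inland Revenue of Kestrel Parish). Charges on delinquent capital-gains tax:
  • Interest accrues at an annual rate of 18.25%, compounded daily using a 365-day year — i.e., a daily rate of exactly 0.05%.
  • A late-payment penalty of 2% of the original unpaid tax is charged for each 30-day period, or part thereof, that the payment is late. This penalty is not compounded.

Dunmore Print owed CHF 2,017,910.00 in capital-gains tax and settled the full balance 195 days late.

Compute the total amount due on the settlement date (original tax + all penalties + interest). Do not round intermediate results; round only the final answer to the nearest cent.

Penalty periods: ⌈195/30⌉ = 7; penalty = 7 × 2% × CHF 2,017,910.00 = CHF 282,507.40
Interest: CHF 2,017,910.00 × ((1 + 0.0005)^195 − 1) = CHF 2,017,910.00 × 0.10238458… = CHF 206,602.8670…
Total = CHF 2,017,910.00 + CHF 282,507.4000 + CHF 206,602.8670… = CHF 2,507,020.27

CHF 2,507,020.27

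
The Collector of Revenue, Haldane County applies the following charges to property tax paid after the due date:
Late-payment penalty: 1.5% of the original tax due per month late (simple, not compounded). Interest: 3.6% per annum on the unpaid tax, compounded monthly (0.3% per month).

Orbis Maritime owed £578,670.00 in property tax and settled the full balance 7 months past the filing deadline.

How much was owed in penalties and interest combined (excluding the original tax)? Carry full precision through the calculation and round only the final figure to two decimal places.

Late-payment penalty = 1.5% × £578,670.00 × 7 mo = £60,760.35
Interest: £578,670.00 × ((1 + 0.003)^7 − 1) = £578,670.00 × 0.0211899… = £12,261.9871…
Penalties + interest = £60,760.3500 + £12,261.9871… = £73,022.34

£73,022.34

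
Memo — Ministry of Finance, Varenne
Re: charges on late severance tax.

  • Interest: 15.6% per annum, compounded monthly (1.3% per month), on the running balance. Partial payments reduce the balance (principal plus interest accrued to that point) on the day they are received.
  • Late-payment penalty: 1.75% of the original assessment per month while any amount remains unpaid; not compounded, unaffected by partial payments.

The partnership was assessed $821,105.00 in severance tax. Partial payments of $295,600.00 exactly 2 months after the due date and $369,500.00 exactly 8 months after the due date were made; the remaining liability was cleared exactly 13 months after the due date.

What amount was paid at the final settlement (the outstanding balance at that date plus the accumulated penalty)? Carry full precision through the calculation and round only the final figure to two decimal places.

$423,151.52

Balance at month 2: $821,105.0000 × (1 + 0.013)^2 = $842,592.4967…
After $295,600.00 payment: $842,592.4967… − $295,600.00 = $546,992.4967…
Balance at month 8: $546,992.4967… × (1 + 0.013)^6 = $591,068.8079…
After $369,500.00 payment: $591,068.8079… − $369,500.00 = $221,568.8079…
Balance at month 13: $221,568.8079… × (1 + 0.013)^5 = $236,350.1313…
Penalty: 13 × 1.75% × $821,105.00 = $186,801.39…
Final settlement = outstanding balance + penalty = $236,350.1313… + $186,801.39… = $423,151.52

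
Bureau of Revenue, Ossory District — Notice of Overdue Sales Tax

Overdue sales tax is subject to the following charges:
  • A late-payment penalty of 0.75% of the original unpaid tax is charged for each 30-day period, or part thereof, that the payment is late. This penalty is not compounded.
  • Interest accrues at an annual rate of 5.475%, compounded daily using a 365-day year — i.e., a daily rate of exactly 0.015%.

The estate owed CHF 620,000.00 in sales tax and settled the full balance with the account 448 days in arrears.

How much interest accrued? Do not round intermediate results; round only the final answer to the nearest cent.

CHF 43,092.46

Interest: CHF 620,000.00 × ((1 + 0.00015)^448 − 1) = CHF 620,000.00 × 0.06950397… = CHF 43,092.4607…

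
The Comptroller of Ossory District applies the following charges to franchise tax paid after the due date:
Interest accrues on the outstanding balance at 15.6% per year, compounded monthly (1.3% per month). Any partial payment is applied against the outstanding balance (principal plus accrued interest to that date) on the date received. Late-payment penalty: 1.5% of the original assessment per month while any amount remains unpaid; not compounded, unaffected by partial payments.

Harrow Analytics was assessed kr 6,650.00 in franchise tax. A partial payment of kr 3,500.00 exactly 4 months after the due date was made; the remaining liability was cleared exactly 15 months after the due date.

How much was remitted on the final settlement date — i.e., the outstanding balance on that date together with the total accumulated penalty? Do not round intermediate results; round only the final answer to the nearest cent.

Balance at month 4: kr 6,650.0000 × (1 + 0.013)^4 = kr 7,002.6017…
After kr 3,500.00 payment: kr 7,002.6017… − kr 3,500.00 = kr 3,502.6017…
Balance at month 15: kr 3,502.6017… × (1 + 0.013)^11 = kr 4,037.3338…
Penalty: 15 × 1.5% × kr 6,650.00 = kr 1,496.25
Final settlement = outstanding balance + penalty = kr 4,037.3338… + kr 1,496.25 = kr 5,533.58

kr 5,533.58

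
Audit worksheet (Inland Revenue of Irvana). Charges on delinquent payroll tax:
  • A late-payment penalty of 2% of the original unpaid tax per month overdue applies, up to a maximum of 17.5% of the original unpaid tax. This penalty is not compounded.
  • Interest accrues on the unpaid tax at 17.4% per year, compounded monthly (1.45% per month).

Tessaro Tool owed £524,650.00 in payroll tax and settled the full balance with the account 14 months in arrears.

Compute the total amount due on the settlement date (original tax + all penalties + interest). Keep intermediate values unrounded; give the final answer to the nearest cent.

Penalty (uncapped): 14 × 2% × £524,650.00 = £146,902.00; cap = 17.5% × £524,650.00 = £91,813.75 → penalty = £91,813.75
Interest: £524,650.00 × ((1 + 0.0145)^14 − 1) = £524,650.00 × 0.2232880… = £117,148.0546…
Total = £524,650.00 + £91,813.7500 + £117,148.0546… = £733,611.80

£733,611.80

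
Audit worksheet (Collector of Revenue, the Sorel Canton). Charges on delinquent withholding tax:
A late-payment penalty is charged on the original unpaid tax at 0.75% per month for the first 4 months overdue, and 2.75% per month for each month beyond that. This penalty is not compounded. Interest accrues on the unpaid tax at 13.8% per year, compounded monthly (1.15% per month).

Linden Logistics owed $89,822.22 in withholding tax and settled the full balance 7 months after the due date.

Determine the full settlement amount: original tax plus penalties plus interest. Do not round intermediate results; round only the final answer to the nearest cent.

Penalty, months 1–4: 4 × 0.75% × $89,822.22 = $2,694.67…
Penalty, months 5–7: 3 × 2.75% × $89,822.22 = $7,410.33…
Interest: $89,822.22 × ((1 + 0.0115)^7 − 1) = $89,822.22 × 0.0833311… = $7,484.9841…
Total = $89,822.22 + $10,104.9998… + $7,484.9841… = $107,412.20

$107,412.20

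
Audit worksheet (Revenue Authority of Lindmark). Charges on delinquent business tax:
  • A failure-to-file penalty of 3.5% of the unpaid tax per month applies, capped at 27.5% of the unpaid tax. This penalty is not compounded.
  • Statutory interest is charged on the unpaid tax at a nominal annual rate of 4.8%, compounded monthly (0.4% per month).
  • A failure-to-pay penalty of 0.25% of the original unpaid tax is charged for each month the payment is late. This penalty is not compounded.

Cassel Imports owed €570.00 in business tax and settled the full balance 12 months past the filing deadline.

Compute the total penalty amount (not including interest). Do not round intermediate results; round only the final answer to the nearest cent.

Failure-to-file: 12 × 3.5% × €570.00 = €239.40, capped at 27.5% × €570.00 = €156.75
Failure-to-pay penalty: 12 × 0.25% × €570.00 = €17.10
Total penalty = €156.75 + €17.10 = €173.85

€173.85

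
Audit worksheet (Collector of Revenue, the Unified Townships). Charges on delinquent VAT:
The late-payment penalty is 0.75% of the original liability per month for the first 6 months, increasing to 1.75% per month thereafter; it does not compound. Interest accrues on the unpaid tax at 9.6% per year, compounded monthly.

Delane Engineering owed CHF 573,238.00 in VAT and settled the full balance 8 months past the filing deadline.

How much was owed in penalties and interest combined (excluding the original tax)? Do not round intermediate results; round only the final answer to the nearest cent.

Penalty, months 1–6: 6 × 0.75% × CHF 573,238.00 = CHF 25,795.71
Penalty, months 7–8: 2 × 1.75% × CHF 573,238.00 = CHF 20,063.33
Interest (9.6%/yr ÷ 12 = 0.8%/month): CHF 573,238.00 × ((1 + 0.008)^8 − 1) = CHF 37,731.0758…
Penalties + interest = CHF 45,859.0400 + CHF 37,731.0758… = CHF 83,590.12

CHF 83,590.12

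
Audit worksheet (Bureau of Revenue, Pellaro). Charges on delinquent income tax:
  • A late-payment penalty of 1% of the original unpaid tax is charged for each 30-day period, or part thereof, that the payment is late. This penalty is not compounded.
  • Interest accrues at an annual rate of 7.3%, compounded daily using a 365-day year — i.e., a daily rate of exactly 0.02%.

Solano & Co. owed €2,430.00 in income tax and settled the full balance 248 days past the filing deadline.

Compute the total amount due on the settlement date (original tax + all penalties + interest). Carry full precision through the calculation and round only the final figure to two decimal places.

Penalty periods: ⌈248/30⌉ = 9; penalty = 9 × 1% × €2,430.00 = €218.70
Interest: €2,430.00 × ((1 + 0.0002)^248 − 1) = €2,430.00 × 0.05084546… = €123.5545…
Total = €2,430.00 + €218.7000 + €123.5545… = €2,772.25

€2,772.25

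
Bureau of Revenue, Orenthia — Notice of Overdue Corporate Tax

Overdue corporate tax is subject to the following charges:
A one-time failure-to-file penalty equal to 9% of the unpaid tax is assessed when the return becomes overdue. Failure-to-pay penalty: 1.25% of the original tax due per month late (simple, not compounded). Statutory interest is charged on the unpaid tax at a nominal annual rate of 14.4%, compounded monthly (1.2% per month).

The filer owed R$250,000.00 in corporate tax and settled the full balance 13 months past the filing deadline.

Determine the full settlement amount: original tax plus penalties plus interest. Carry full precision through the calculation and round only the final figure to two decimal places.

R$355,060.34

Failure-to-file penalty: 9% × R$250,000.00 = R$22,500.00
Failure-to-pay penalty = 1.25% × R$250,000.00 × 13 mo = R$40,625.00
Interest: R$250,000.00 × ((1 + 0.012)^13 − 1) = R$250,000.00 × 0.1677414… = R$41,935.3399…
Total = R$250,000.00 + R$63,125.0000 + R$41,935.3399… = R$355,060.34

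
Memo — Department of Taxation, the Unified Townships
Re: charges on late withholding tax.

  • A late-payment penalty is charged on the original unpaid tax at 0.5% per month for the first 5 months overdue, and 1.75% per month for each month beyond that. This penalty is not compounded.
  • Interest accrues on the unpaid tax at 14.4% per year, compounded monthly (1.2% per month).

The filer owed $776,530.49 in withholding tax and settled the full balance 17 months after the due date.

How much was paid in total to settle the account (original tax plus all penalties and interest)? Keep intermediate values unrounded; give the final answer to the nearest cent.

$1,133,586.95

Penalty, months 1–5: 5 × 0.5% × $776,530.49 = $19,413.26…
Penalty, months 6–17: 12 × 1.75% × $776,530.49 = $163,071.40…
Interest: $776,530.49 × ((1 + 0.012)^17 − 1) = $776,530.49 × 0.2248100… = $174,571.7955…
Total = $776,530.49 + $182,484.6652… + $174,571.7955… = $1,133,586.95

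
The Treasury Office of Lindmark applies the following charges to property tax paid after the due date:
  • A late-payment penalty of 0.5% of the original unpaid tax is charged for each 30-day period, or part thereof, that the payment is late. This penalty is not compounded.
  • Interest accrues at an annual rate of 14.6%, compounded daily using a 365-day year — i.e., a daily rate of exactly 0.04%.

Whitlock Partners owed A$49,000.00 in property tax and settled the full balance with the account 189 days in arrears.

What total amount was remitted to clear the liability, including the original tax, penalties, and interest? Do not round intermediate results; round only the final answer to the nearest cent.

Penalty periods: ⌈189/30⌉ = 7; penalty = 7 × 0.5% × A$49,000.00 = A$1,715.00
Interest: A$49,000.00 × ((1 + 0.0004)^189 − 1) = A$49,000.00 × 0.07851477… = A$3,847.2239…
Total = A$49,000.00 + A$1,715.0000 + A$3,847.2239… = A$54,562.22

A$54,562.22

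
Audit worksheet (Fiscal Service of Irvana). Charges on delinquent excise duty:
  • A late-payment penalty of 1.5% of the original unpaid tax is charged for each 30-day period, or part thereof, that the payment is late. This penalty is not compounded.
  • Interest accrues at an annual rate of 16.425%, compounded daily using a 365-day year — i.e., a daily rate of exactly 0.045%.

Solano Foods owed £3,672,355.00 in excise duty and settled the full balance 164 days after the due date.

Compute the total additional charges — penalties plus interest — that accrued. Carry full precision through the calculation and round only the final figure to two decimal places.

£611,717.37

Penalty periods: ⌈164/30⌉ = 6; penalty = 6 × 1.5% × £3,672,355.00 = £330,511.95
Interest: £3,672,355.00 × ((1 + 0.00045)^164 − 1) = £3,672,355.00 × 0.07657359… = £281,205.4222…
Penalties + interest = £330,511.9500 + £281,205.4222… = £611,717.37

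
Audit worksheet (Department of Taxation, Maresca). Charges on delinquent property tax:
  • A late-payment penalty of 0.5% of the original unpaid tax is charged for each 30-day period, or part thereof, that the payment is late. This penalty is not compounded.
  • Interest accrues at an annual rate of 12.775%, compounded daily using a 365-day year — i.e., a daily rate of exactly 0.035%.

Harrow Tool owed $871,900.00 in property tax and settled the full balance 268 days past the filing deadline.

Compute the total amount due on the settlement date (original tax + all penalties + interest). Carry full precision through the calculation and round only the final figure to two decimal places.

$996,862.48

Penalty periods: ⌈268/30⌉ = 9; penalty = 9 × 0.5% × $871,900.00 = $39,235.50
Interest: $871,900.00 × ((1 + 0.00035)^268 − 1) = $871,900.00 × 0.09832203… = $85,726.9789…
Total = $871,900.00 + $39,235.5000 + $85,726.9789… = $996,862.48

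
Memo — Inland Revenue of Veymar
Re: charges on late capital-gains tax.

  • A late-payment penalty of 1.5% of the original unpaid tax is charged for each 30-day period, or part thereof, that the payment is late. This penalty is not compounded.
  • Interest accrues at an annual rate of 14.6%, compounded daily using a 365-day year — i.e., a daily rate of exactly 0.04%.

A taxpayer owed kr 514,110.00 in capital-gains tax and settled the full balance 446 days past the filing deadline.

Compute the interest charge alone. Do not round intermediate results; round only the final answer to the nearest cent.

Interest: kr 514,110.00 × ((1 + 0.0004)^446 − 1) = kr 514,110.00 × 0.19526071… = kr 100,385.4840…

kr 100,385.48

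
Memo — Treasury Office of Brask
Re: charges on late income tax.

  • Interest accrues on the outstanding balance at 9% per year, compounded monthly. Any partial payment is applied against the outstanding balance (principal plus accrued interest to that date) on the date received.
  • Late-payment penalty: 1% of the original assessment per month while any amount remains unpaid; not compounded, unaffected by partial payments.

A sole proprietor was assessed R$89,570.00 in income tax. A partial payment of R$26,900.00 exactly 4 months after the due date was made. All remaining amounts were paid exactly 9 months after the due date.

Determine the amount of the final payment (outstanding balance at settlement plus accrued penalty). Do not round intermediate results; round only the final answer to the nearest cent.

Monthly rate = 9% ÷ 12 = 0.75%
Balance at month 4: R$89,570.0000 × (1 + 0.0075)^4 = R$92,287.4813…
After R$26,900.00 payment: R$92,287.4813… − R$26,900.00 = R$65,387.4813…
Balance at month 9: R$65,387.4813… × (1 + 0.0075)^5 = R$67,876.5692…
Penalty: 9 × 1% × R$89,570.00 = R$8,061.30
Final settlement = outstanding balance + penalty = R$67,876.5692… + R$8,061.30 = R$75,937.87

R$75,937.87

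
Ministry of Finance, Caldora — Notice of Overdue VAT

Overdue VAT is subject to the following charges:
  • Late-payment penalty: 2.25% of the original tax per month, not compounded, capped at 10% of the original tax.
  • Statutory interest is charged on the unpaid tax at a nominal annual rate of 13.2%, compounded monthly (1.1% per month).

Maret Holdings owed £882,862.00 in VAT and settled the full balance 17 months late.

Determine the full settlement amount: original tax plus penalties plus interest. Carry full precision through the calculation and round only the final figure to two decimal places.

Penalty (uncapped): 17 × 2.25% × £882,862.00 = £337,694.72…; cap = 10% × £882,862.00 = £88,286.20 → penalty = £88,286.20
Interest: £882,862.00 × ((1 + 0.011)^17 − 1) = £882,862.00 × 0.2043969… = £180,454.2952…
Total = £882,862.00 + £88,286.2000 + £180,454.2952… = £1,151,602.50

£1,151,602.50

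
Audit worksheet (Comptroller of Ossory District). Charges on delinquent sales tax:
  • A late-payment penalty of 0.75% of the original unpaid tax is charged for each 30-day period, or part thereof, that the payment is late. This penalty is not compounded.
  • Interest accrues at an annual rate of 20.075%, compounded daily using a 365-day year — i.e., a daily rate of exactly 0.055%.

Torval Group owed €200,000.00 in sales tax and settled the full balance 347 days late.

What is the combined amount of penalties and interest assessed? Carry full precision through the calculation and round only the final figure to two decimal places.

Penalty periods: ⌈347/30⌉ = 12; penalty = 12 × 0.75% × €200,000.00 = €18,000.00
Interest: €200,000.00 × ((1 + 0.00055)^347 − 1) = €200,000.00 × 0.21021440… = €42,042.8804…
Penalties + interest = €18,000.0000 + €42,042.8804… = €60,042.88

€60,042.88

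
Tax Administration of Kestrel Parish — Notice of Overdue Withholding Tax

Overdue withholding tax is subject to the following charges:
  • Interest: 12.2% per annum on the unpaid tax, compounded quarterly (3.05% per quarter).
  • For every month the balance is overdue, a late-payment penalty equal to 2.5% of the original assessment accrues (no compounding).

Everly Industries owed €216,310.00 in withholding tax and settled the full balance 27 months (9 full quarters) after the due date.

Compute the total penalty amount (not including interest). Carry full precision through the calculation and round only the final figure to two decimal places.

€146,009.25

Late-payment penalty = 2.5% × €216,310.00 × 27 mo = €146,009.25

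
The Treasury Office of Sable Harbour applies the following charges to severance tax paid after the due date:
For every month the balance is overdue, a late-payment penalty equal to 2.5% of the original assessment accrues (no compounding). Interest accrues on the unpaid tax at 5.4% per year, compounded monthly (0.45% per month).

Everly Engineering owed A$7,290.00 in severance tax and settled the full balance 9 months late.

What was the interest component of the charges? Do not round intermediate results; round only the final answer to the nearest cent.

Interest: A$7,290.00 × ((1 + 0.0045)^9 − 1) = A$7,290.00 × 0.0412367… = A$300.6156…

A$300.62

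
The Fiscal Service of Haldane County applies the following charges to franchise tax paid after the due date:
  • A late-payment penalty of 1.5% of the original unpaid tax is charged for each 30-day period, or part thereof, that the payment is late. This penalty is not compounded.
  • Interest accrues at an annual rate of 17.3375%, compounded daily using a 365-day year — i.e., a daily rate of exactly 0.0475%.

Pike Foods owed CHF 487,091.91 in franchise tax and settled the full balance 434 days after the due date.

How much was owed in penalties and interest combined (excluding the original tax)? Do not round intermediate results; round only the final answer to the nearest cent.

Penalty periods: ⌈434/30⌉ = 15; penalty = 15 × 1.5% × CHF 487,091.91 = CHF 109,595.68…
Interest: CHF 487,091.91 × ((1 + 0.000475)^434 − 1) = CHF 487,091.91 × 0.22887738… = CHF 111,484.3210…
Penalties + interest = CHF 109,595.6798… + CHF 111,484.3210… = CHF 221,080.00

CHF 221,080.00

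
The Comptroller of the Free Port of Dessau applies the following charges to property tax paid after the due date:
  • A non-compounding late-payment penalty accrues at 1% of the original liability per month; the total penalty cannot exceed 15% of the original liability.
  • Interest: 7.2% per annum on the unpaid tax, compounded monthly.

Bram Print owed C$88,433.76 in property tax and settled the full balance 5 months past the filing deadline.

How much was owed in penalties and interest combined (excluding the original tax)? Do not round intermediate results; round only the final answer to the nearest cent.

C$7,106.73

Penalty: 5 × 1% × C$88,433.76 = C$4,421.69… (below the 15% cap of C$13,265.06…)
Interest (7.2%/yr ÷ 12 = 0.6%/month): C$88,433.76 × ((1 + 0.006)^5 − 1) = C$2,685.0405…
Penalties + interest = C$4,421.6880 + C$2,685.0405… = C$7,106.73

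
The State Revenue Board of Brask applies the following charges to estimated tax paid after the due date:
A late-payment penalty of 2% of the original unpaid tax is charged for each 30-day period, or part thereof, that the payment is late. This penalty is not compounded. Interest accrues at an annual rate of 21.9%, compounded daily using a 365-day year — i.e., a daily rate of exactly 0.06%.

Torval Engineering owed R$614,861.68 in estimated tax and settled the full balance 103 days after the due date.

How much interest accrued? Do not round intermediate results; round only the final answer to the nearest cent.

Interest: R$614,861.68 × ((1 + 0.0006)^103 − 1) = R$614,861.68 × 0.06372986… = R$39,185.0486…

R$39,185.05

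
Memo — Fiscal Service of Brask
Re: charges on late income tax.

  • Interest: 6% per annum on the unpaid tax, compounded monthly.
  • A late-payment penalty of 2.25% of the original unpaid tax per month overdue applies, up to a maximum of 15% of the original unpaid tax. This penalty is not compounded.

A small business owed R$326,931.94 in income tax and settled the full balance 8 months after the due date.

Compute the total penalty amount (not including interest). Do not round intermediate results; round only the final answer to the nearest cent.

Penalty (uncapped): 8 × 2.25% × R$326,931.94 = R$58,847.75…; cap = 15% × R$326,931.94 = R$49,039.79… → penalty = R$49,039.79…

R$49,039.79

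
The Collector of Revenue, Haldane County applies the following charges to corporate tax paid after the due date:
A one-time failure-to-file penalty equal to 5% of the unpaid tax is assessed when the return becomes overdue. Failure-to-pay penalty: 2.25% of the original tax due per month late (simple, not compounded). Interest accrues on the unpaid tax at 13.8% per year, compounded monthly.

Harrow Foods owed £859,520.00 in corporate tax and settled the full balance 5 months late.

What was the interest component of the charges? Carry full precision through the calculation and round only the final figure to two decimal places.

£50,572.26

Interest (13.8%/yr ÷ 12 = 1.15%/month): £859,520.00 × ((1 + 0.0115)^5 − 1) = £50,572.2628…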